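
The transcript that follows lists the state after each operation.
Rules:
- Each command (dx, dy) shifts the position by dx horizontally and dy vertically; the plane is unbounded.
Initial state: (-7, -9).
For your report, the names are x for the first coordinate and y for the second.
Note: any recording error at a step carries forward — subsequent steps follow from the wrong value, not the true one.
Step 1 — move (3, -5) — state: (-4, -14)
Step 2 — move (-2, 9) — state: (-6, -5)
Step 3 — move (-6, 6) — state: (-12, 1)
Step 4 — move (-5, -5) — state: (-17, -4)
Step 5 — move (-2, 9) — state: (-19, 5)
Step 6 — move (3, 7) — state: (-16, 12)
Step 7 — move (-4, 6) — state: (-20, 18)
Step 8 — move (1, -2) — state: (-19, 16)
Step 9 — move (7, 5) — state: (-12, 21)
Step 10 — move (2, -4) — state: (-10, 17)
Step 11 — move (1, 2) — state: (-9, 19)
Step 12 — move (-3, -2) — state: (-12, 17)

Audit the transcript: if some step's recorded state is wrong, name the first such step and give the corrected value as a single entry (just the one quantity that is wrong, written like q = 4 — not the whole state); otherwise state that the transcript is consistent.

no error

Recomputing the run from the initial state:
step 1: x = -4, y = -14
step 2: x = -6, y = -5
step 3: x = -12, y = 1
step 4: x = -17, y = -4
step 5: x = -19, y = 5
step 6: x = -16, y = 12
step 7: x = -20, y = 18
step 8: x = -19, y = 16
step 9: x = -12, y = 21
step 10: x = -10, y = 17
step 11: x = -9, y = 19
step 12: x = -12, y = 17
This matches the transcript at every step.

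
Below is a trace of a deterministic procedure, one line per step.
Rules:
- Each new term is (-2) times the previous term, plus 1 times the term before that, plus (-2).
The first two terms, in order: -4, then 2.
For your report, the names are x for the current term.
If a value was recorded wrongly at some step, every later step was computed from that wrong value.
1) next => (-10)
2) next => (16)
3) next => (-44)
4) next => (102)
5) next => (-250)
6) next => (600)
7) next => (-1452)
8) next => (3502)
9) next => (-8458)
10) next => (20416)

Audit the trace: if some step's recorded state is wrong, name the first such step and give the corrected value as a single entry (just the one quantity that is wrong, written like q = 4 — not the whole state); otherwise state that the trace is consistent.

Step 1: x = -2*(2) + (1)*(-4) + (-2) = -10 — confirmed correct.
Step 2: x = -2*(-10) + (1)*(2) + (-2) = 20 — the entry is off here.
First incorrect step: 2; the correct value is x = 20.

step 2, x = 20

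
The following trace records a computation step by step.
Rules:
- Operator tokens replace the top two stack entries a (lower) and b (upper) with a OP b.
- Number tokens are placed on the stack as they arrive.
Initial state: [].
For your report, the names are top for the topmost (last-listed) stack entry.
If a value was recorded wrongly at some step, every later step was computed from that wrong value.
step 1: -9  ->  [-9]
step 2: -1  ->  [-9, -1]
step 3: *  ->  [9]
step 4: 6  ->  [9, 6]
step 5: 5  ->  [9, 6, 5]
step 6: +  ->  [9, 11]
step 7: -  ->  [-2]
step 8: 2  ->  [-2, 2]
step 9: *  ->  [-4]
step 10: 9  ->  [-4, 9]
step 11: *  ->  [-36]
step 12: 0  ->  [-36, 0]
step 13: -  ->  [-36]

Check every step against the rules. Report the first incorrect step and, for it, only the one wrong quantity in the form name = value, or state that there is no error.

no error

step 1: push -9: top = -9 -> same as recorded
step 2: push -1: top = -1 -> checks out
step 3: -9 * -1 = 9 -> confirmed correct
step 4: push 6: top = 6 -> exactly as logged
step 5: push 5: top = 5 -> same as recorded
step 6: 6 + 5 = 11 -> consistent with the trace
step 7: 9 - 11 = -2 -> matches
step 8: push 2: top = 2 -> agrees with the trace
step 9: -2 * 2 = -4 -> agrees with the trace
step 10: push 9: top = 9 -> consistent with the trace
step 11: -4 * 9 = -36 -> no discrepancy
step 12: push 0: top = 0 -> exactly as logged
step 13: -36 - 0 = -36 -> agrees with the trace
The whole run recomputes cleanly — no discrepancies.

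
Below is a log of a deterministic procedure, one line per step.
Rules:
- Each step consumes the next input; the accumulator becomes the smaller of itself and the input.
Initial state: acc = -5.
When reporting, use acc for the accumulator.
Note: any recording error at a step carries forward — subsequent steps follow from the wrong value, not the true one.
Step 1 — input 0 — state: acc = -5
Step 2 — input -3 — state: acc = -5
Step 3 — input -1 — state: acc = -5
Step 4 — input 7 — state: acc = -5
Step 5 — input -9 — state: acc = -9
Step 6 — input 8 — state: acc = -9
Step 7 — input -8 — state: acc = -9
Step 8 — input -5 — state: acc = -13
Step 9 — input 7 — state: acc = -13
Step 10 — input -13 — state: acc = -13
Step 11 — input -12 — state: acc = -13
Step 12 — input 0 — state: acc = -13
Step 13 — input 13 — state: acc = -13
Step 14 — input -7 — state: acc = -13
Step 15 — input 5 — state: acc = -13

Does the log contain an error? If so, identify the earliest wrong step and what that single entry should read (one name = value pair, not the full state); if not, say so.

step 8, acc = -9

1. acc = min(-5, 0) = -5 (verified)
2. acc = min(-5, -3) = -5 (no discrepancy)
3. acc = min(-5, -1) = -5 (confirmed correct)
4. acc = min(-5, 7) = -5 (confirmed correct)
5. acc = min(-5, -9) = -9 (agrees with the log)
6. acc = min(-9, 8) = -9 (in agreement)
7. acc = min(-9, -8) = -9 (exactly as logged)
8. acc = min(-9, -5) = -9 (the log has a different value)
So the first discrepancy is step 8, where the right value is acc = -9.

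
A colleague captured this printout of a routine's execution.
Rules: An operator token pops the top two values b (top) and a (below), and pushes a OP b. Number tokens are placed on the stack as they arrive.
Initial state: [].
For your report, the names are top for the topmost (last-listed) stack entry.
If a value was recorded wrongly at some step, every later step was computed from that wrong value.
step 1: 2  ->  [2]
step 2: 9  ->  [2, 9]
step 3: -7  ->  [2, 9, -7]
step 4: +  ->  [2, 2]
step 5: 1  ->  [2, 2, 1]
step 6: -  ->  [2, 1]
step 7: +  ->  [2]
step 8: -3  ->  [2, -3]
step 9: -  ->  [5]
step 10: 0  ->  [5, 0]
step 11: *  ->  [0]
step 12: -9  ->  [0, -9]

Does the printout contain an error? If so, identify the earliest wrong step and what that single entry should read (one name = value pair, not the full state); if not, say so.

Step 1: push 2: top = 2 — consistent with the printout.
Step 2: push 9: top = 9 — matches.
Step 3: push -7: top = -7 — consistent with the printout.
Step 4: 9 + -7 = 2 — verified.
Step 5: push 1: top = 1 — checks out.
Step 6: 2 - 1 = 1 — same as recorded.
Step 7: 2 + 1 = 3 — first mismatch against the printout.
So the first discrepancy is step 7, where the right value is top = 3.

step 7, top = 3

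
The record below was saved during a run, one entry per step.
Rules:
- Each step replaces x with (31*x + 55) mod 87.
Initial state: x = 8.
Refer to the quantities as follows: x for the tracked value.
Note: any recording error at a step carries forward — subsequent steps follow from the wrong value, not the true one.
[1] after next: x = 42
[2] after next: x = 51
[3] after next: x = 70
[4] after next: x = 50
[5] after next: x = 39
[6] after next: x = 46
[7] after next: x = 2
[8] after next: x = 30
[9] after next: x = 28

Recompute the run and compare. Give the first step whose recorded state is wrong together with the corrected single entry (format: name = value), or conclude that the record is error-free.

Recomputing the run from the initial state:
step 1: x = 42
step 2: x = 52
step 3: x = 14
step 4: x = 54
step 5: x = 76
step 6: x = 62
step 7: x = 63
step 8: x = 7
step 9: x = 11
The first disagreement with the record is at step 2, where the value should be x = 52.

step 2, x = 52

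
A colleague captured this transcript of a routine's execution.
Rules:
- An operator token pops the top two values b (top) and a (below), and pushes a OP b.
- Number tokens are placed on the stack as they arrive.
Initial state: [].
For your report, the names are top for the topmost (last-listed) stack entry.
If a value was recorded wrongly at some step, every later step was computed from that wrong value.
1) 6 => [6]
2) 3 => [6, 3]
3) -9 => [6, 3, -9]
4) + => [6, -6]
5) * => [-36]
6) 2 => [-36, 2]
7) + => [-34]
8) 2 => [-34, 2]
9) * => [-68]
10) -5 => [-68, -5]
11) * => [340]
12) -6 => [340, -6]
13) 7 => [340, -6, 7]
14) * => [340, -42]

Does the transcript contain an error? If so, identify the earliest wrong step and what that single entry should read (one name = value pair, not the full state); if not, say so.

step 1: push 6: top = 6 -> consistent with the transcript
step 2: push 3: top = 3 -> confirmed correct
step 3: push -9: top = -9 -> confirmed correct
step 4: 3 + -9 = -6 -> same as recorded
step 5: 6 * -6 = -36 -> verified
step 6: push 2: top = 2 -> consistent with the transcript
step 7: -36 + 2 = -34 -> checks out
step 8: push 2: top = 2 -> agrees with the transcript
step 9: -34 * 2 = -68 -> agrees with the transcript
step 10: push -5: top = -5 -> consistent with the transcript
step 11: -68 * -5 = 340 -> exactly as logged
step 12: push -6: top = -6 -> checks out
step 13: push 7: top = 7 -> agrees with the transcript
step 14: -6 * 7 = -42 -> checks out
Every step is consistent.

no error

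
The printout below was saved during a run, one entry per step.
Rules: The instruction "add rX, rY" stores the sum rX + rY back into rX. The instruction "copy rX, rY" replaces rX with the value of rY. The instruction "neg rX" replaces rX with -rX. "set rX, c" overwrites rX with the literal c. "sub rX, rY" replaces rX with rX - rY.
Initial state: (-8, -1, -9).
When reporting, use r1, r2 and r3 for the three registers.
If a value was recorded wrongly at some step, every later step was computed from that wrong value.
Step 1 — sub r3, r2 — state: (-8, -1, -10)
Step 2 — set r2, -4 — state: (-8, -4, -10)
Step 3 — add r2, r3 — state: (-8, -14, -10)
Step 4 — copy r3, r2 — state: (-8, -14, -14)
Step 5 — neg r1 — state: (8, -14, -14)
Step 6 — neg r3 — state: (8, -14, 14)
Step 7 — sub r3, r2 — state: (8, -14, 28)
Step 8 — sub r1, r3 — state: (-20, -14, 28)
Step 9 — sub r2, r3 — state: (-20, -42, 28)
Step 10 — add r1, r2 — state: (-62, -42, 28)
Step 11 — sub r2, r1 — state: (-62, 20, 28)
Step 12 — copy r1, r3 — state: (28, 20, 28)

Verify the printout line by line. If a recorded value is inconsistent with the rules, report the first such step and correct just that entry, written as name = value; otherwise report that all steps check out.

step 1: r3 = -9 - -1 = -8 -> not what was recorded
First deviation found at step 1; the corrected entry is r3 = -8.

step 1, r3 = -8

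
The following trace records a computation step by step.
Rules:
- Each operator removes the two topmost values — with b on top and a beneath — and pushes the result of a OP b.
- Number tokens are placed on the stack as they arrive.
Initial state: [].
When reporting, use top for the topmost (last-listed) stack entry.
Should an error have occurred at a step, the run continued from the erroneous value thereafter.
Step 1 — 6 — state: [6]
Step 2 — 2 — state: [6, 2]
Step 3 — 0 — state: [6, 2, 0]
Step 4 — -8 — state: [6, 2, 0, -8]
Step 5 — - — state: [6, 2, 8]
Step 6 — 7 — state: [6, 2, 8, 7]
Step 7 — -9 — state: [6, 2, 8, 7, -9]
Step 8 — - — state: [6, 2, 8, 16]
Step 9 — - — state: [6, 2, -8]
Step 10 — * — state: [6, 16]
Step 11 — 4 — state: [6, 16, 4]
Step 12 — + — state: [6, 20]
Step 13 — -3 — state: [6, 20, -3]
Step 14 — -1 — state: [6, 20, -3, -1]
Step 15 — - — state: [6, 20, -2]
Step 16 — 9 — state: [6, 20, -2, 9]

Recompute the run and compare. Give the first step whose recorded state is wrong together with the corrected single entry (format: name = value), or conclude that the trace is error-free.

step 10, top = -16

Step 1: push 6: top = 6 — agrees with the trace.
Step 2: push 2: top = 2 — no discrepancy.
Step 3: push 0: top = 0 — consistent with the trace.
Step 4: push -8: top = -8 — matches.
Step 5: 0 - -8 = 8 — in agreement.
Step 6: push 7: top = 7 — agrees with the trace.
Step 7: push -9: top = -9 — consistent with the trace.
Step 8: 7 - -9 = 16 — in agreement.
Step 9: 8 - 16 = -8 — same as recorded.
Step 10: 2 * -8 = -16 — a discrepancy with the trace.
The earliest wrong entry is at step 10: it should read top = -16.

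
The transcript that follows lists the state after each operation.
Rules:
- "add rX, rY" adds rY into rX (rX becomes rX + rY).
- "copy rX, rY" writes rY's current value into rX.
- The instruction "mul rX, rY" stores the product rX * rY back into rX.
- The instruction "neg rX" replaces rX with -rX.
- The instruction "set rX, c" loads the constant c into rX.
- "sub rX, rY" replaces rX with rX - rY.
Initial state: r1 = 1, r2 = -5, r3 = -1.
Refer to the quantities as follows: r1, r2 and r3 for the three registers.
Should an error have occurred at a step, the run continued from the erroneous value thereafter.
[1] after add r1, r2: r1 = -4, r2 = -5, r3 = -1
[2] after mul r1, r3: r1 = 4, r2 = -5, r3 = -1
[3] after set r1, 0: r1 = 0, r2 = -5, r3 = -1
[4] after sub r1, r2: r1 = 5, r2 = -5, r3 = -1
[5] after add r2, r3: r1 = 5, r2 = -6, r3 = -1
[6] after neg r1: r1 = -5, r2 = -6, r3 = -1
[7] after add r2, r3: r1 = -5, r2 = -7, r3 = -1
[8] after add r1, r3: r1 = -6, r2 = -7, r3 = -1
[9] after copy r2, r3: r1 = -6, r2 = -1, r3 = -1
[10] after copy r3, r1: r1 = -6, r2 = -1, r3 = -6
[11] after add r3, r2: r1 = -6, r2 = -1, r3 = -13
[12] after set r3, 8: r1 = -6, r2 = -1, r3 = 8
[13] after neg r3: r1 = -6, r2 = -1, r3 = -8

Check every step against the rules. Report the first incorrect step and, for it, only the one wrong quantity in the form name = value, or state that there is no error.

step 1: r1 = 1 + -5 = -4 -> consistent with the transcript
step 2: r1 = -4 * -1 = 4 -> same as recorded
step 3: r1 = 0 -> consistent with the transcript
step 4: r1 = 0 - -5 = 5 -> exactly as logged
step 5: r2 = -5 + -1 = -6 -> exactly as logged
step 6: r1 = -(5) = -5 -> checks out
step 7: r2 = -6 + -1 = -7 -> no discrepancy
step 8: r1 = -5 + -1 = -6 -> consistent with the transcript
step 9: r2 = -1 -> in agreement
step 10: r3 = -6 -> confirmed correct
step 11: r3 = -6 + -1 = -7 -> the transcript disagrees here
The earliest wrong entry is at step 11: it should read r3 = -7.

step 11, r3 = -7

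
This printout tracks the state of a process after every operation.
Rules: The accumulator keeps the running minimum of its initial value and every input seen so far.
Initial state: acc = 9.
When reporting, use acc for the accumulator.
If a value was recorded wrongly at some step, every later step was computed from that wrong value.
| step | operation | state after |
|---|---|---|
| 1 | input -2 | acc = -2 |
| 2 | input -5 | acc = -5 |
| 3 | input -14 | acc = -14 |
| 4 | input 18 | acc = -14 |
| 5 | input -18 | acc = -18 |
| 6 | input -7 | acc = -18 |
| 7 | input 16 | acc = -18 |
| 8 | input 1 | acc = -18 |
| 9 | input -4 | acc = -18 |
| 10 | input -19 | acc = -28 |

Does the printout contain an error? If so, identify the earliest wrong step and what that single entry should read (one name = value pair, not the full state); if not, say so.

step 1: acc = min(9, -2) = -2 -> no discrepancy
step 2: acc = min(-2, -5) = -5 -> in agreement
step 3: acc = min(-5, -14) = -14 -> in agreement
step 4: acc = min(-14, 18) = -14 -> in agreement
step 5: acc = min(-14, -18) = -18 -> exactly as logged
step 6: acc = min(-18, -7) = -18 -> verified
step 7: acc = min(-18, 16) = -18 -> same as recorded
step 8: acc = min(-18, 1) = -18 -> matches
step 9: acc = min(-18, -4) = -18 -> checks out
step 10: acc = min(-18, -19) = -19 -> a discrepancy with the printout
Step 10 is the first one off; corrected, acc = -19.

step 10, acc = -19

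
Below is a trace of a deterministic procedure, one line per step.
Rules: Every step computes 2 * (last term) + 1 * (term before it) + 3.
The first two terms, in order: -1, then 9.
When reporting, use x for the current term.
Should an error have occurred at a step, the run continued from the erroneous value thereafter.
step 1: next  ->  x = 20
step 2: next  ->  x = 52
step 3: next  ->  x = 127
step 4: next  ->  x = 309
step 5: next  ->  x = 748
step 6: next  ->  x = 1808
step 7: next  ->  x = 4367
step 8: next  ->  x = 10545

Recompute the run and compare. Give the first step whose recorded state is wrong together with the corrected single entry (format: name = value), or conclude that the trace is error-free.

no error

Recomputing the run from the initial state:
step 1: x = 20
step 2: x = 52
step 3: x = 127
step 4: x = 309
step 5: x = 748
step 6: x = 1808
step 7: x = 4367
step 8: x = 10545
This matches the trace at every step.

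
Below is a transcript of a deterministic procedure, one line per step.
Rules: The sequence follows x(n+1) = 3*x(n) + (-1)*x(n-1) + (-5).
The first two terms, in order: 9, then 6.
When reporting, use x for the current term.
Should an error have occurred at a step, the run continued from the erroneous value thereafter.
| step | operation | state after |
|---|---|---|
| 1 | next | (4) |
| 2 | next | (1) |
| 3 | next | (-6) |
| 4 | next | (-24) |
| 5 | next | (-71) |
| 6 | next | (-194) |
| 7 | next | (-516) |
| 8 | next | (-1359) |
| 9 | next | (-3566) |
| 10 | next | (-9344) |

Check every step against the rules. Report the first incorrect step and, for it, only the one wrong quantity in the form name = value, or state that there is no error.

no error

Recomputing the run from the initial state:
step 1: x = 4
step 2: x = 1
step 3: x = -6
step 4: x = -24
step 5: x = -71
step 6: x = -194
step 7: x = -516
step 8: x = -1359
step 9: x = -3566
step 10: x = -9344
This matches the transcript at every step.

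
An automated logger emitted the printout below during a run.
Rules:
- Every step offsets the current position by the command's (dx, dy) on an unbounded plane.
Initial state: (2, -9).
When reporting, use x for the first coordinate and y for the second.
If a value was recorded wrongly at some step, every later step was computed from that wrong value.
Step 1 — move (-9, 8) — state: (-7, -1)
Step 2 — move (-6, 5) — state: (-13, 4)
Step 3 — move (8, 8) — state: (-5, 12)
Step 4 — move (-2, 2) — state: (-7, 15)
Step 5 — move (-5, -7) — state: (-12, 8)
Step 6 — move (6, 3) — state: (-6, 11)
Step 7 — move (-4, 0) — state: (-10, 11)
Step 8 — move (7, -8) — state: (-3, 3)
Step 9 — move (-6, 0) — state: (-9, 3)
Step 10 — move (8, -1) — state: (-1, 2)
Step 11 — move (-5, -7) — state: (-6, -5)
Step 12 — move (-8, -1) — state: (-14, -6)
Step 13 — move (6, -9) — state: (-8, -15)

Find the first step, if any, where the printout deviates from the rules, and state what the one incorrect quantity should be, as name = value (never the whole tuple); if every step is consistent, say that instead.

Recomputing the run from the initial state:
step 1: x = -7, y = -1
step 2: x = -13, y = 4
step 3: x = -5, y = 12
step 4: x = -7, y = 14
step 5: x = -12, y = 7
step 6: x = -6, y = 10
step 7: x = -10, y = 10
step 8: x = -3, y = 2
step 9: x = -9, y = 2
step 10: x = -1, y = 1
step 11: x = -6, y = -6
step 12: x = -14, y = -7
step 13: x = -8, y = -16
The first disagreement with the printout is at step 4, where the value should be y = 14.

step 4, y = 14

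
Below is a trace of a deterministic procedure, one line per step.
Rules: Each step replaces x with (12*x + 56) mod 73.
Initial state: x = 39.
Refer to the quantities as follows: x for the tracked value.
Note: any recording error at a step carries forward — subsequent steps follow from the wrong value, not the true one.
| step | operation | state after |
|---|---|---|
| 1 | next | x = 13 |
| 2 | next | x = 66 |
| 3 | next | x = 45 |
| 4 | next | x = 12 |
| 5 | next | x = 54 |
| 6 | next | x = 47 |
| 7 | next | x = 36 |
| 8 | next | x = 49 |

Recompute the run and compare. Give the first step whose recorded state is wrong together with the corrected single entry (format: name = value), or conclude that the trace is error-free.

Step 1: x = (12*39 + 56) mod 73 = 13 — confirmed correct.
Step 2: x = (12*13 + 56) mod 73 = 66 — agrees with the trace.
Step 3: x = (12*66 + 56) mod 73 = 45 — consistent with the trace.
Step 4: x = (12*45 + 56) mod 73 = 12 — no discrepancy.
Step 5: x = (12*12 + 56) mod 73 = 54 — in agreement.
Step 6: x = (12*54 + 56) mod 73 = 47 — no discrepancy.
Step 7: x = (12*47 + 56) mod 73 = 36 — exactly as logged.
Step 8: x = (12*36 + 56) mod 73 = 50 — the entry is off here.
That makes step 8 the first incorrect line — x = 50 is what it should show.

step 8, x = 50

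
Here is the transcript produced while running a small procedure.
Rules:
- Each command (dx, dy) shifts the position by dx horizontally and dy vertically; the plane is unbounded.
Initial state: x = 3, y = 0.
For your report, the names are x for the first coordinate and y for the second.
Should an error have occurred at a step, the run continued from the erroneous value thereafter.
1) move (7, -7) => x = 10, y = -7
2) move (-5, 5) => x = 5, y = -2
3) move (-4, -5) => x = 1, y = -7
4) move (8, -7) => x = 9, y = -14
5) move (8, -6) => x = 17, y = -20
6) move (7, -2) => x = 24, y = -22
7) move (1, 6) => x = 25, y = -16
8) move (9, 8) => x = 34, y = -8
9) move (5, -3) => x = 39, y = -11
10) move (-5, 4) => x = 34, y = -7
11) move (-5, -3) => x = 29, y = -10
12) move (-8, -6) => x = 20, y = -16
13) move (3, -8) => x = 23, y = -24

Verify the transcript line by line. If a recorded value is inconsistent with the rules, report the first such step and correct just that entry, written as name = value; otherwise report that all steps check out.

step 12, x = 21

Step 1: x = 3 + (7) = 10, y = 0 + (-7) = -7 — same as recorded.
Step 2: x = 10 + (-5) = 5, y = -7 + (5) = -2 — confirmed correct.
Step 3: x = 5 + (-4) = 1, y = -2 + (-5) = -7 — agrees with the transcript.
Step 4: x = 1 + (8) = 9, y = -7 + (-7) = -14 — checks out.
Step 5: x = 9 + (8) = 17, y = -14 + (-6) = -20 — same as recorded.
Step 6: x = 17 + (7) = 24, y = -20 + (-2) = -22 — verified.
Step 7: x = 24 + (1) = 25, y = -22 + (6) = -16 — exactly as logged.
Step 8: x = 25 + (9) = 34, y = -16 + (8) = -8 — confirmed correct.
Step 9: x = 34 + (5) = 39, y = -8 + (-3) = -11 — same as recorded.
Step 10: x = 39 + (-5) = 34, y = -11 + (4) = -7 — exactly as logged.
Step 11: x = 34 + (-5) = 29, y = -7 + (-3) = -10 — matches.
Step 12: x = 29 + (-8) = 21, y = -10 + (-6) = -16 — the recorded entry deviates here.
The earliest wrong entry is at step 12: it should read x = 21.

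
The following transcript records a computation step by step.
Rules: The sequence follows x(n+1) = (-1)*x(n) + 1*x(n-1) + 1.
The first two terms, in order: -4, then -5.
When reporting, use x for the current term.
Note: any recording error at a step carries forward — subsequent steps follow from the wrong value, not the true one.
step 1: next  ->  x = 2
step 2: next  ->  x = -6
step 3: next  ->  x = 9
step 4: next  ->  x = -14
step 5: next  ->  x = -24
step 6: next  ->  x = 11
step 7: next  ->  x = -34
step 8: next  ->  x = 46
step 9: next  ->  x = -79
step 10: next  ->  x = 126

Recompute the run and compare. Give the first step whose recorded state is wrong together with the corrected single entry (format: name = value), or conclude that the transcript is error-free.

Step 1: x = -1*(-5) + (1)*(-4) + (1) = 2 — checks out.
Step 2: x = -1*(2) + (1)*(-5) + (1) = -6 — verified.
Step 3: x = -1*(-6) + (1)*(2) + (1) = 9 — confirmed correct.
Step 4: x = -1*(9) + (1)*(-6) + (1) = -14 — in agreement.
Step 5: x = -1*(-14) + (1)*(9) + (1) = 24 — the recorded entry deviates here.
The earliest wrong entry is at step 5: it should read x = 24.

step 5, x = 24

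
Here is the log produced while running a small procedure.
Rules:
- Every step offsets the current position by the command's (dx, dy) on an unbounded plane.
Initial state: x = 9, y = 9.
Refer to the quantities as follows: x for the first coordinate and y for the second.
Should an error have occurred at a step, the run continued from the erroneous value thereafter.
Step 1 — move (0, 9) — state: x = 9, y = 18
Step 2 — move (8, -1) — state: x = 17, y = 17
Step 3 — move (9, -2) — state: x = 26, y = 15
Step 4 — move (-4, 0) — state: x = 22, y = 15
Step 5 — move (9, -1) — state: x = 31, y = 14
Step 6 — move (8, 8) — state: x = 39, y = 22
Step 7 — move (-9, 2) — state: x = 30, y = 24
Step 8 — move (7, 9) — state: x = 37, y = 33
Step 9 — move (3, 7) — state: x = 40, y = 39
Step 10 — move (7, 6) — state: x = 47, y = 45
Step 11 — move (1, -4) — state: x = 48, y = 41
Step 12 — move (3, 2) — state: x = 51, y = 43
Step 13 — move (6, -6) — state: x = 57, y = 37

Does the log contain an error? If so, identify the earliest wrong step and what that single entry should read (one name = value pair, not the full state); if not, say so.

step 9, y = 40

step 1: x = 9 + (0) = 9, y = 9 + (9) = 18 -> agrees with the log
step 2: x = 9 + (8) = 17, y = 18 + (-1) = 17 -> in agreement
step 3: x = 17 + (9) = 26, y = 17 + (-2) = 15 -> agrees with the log
step 4: x = 26 + (-4) = 22, y = 15 + (0) = 15 -> agrees with the log
step 5: x = 22 + (9) = 31, y = 15 + (-1) = 14 -> agrees with the log
step 6: x = 31 + (8) = 39, y = 14 + (8) = 22 -> exactly as logged
step 7: x = 39 + (-9) = 30, y = 22 + (2) = 24 -> agrees with the log
step 8: x = 30 + (7) = 37, y = 24 + (9) = 33 -> confirmed correct
step 9: x = 37 + (3) = 40, y = 33 + (7) = 40 -> a discrepancy with the log
So the first discrepancy is step 9, where the right value is y = 40.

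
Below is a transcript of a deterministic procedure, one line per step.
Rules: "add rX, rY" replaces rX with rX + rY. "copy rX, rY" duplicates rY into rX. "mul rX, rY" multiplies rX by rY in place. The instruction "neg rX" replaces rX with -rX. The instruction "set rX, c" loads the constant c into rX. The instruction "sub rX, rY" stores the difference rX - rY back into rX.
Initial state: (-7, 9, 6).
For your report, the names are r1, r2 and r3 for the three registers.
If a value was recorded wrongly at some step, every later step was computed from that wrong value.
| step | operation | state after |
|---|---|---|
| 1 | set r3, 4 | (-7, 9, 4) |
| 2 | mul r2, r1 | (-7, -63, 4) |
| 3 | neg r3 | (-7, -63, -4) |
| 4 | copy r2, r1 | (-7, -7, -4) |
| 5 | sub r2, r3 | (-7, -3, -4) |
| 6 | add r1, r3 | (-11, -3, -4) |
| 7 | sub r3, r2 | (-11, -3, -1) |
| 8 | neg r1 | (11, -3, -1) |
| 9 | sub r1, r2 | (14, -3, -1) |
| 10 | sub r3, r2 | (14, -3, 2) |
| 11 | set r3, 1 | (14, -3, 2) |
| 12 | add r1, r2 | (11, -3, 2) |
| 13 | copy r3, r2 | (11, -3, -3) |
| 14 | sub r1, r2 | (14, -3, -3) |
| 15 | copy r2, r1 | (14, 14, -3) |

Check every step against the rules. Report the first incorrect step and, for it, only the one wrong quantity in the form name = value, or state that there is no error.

1. r3 = 4 (in agreement)
2. r2 = 9 * -7 = -63 (matches)
3. r3 = -(4) = -4 (checks out)
4. r2 = -7 (checks out)
5. r2 = -7 - -4 = -3 (same as recorded)
6. r1 = -7 + -4 = -11 (exactly as logged)
7. r3 = -4 - -3 = -1 (matches)
8. r1 = -(-11) = 11 (same as recorded)
9. r1 = 11 - -3 = 14 (confirmed correct)
10. r3 = -1 - -3 = 2 (matches)
11. r3 = 1 (the recorded entry deviates here)
First incorrect step: 11; the correct value is r3 = 1.

step 11, r3 = 1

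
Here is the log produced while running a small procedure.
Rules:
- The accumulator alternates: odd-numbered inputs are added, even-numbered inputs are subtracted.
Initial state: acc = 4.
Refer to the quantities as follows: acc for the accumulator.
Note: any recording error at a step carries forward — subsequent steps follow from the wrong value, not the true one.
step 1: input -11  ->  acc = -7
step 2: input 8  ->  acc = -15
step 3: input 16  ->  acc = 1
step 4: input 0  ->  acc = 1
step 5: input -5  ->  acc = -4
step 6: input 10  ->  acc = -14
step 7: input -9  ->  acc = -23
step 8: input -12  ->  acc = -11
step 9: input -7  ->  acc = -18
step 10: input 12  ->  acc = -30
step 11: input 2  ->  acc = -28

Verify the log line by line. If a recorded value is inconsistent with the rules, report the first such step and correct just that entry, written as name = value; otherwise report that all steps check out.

no error

Recomputing the run from the initial state:
step 1: acc = -7
step 2: acc = -15
step 3: acc = 1
step 4: acc = 1
step 5: acc = -4
step 6: acc = -14
step 7: acc = -23
step 8: acc = -11
step 9: acc = -18
step 10: acc = -30
step 11: acc = -28
This matches the log at every step.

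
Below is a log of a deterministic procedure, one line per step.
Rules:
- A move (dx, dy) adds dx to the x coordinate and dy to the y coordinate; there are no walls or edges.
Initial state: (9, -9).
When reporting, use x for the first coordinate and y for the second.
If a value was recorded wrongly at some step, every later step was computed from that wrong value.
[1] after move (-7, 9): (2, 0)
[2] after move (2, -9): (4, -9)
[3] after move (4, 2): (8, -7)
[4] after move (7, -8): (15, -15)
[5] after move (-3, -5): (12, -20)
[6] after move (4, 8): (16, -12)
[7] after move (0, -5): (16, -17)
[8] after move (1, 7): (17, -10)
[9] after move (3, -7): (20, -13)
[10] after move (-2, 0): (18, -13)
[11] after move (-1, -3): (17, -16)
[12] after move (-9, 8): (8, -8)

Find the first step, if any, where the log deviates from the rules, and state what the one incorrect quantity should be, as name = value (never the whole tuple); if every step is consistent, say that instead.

step 1: x = 9 + (-7) = 2, y = -9 + (9) = 0 -> checks out
step 2: x = 2 + (2) = 4, y = 0 + (-9) = -9 -> no discrepancy
step 3: x = 4 + (4) = 8, y = -9 + (2) = -7 -> checks out
step 4: x = 8 + (7) = 15, y = -7 + (-8) = -15 -> same as recorded
step 5: x = 15 + (-3) = 12, y = -15 + (-5) = -20 -> consistent with the log
step 6: x = 12 + (4) = 16, y = -20 + (8) = -12 -> same as recorded
step 7: x = 16 + (0) = 16, y = -12 + (-5) = -17 -> matches
step 8: x = 16 + (1) = 17, y = -17 + (7) = -10 -> same as recorded
step 9: x = 17 + (3) = 20, y = -10 + (-7) = -17 -> the recorded entry deviates here
First incorrect step: 9; the correct value is y = -17.

step 9, y = -17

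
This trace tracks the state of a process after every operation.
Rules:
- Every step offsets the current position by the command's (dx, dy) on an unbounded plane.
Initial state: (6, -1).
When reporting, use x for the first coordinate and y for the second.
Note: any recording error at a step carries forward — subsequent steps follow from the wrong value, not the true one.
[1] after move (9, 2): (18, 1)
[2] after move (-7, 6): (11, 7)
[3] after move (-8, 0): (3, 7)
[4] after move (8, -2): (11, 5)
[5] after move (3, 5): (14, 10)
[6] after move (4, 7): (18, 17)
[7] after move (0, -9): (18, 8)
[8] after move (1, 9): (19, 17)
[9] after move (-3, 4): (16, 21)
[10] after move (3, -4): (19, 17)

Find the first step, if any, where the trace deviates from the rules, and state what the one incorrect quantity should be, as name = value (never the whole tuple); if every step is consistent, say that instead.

Step 1: x = 6 + (9) = 15, y = -1 + (2) = 1 — the recorded entry deviates here.
First deviation found at step 1; the corrected entry is x = 15.

step 1, x = 15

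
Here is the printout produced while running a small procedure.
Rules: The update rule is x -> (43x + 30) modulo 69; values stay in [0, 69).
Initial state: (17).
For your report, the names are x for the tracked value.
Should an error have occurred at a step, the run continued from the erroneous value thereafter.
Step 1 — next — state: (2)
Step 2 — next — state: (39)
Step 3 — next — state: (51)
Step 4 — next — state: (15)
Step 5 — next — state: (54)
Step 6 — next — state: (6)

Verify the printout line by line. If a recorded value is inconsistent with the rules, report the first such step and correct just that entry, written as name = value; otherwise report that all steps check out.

step 2, x = 47

Recomputing the run from the initial state:
step 1: x = 2
step 2: x = 47
step 3: x = 50
step 4: x = 41
step 5: x = 68
step 6: x = 56
The first disagreement with the printout is at step 2, where the value should be x = 47.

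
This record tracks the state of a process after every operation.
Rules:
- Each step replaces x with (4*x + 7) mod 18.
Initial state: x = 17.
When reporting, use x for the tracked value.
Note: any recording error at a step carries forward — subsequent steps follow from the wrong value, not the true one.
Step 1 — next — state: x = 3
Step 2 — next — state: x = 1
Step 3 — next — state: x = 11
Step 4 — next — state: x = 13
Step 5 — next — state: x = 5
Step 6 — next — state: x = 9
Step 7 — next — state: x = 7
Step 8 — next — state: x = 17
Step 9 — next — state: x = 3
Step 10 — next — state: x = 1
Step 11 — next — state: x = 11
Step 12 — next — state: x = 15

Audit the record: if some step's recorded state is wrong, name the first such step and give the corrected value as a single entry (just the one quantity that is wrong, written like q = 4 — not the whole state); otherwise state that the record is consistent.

1. x = (4*17 + 7) mod 18 = 3 (in agreement)
2. x = (4*3 + 7) mod 18 = 1 (confirmed correct)
3. x = (4*1 + 7) mod 18 = 11 (checks out)
4. x = (4*11 + 7) mod 18 = 15 (the record disagrees here)
First incorrect step: 4; the correct value is x = 15.

step 4, x = 15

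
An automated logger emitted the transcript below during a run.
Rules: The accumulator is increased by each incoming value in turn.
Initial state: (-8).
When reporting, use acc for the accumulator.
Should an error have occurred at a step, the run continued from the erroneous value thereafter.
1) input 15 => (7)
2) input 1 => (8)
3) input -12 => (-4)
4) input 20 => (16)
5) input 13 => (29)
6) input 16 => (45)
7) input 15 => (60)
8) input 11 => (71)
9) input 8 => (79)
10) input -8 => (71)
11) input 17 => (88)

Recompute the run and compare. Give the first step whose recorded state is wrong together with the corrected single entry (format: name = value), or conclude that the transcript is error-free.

no error

Step 1: acc = -8 + 15 = 7 — in agreement.
Step 2: acc = 7 + 1 = 8 — verified.
Step 3: acc = 8 + -12 = -4 — no discrepancy.
Step 4: acc = -4 + 20 = 16 — same as recorded.
Step 5: acc = 16 + 13 = 29 — consistent with the transcript.
Step 6: acc = 29 + 16 = 45 — matches.
Step 7: acc = 45 + 15 = 60 — matches.
Step 8: acc = 60 + 11 = 71 — matches.
Step 9: acc = 71 + 8 = 79 — confirmed correct.
Step 10: acc = 79 + -8 = 71 — verified.
Step 11: acc = 71 + 17 = 88 — consistent with the transcript.
The recomputation confirms every line.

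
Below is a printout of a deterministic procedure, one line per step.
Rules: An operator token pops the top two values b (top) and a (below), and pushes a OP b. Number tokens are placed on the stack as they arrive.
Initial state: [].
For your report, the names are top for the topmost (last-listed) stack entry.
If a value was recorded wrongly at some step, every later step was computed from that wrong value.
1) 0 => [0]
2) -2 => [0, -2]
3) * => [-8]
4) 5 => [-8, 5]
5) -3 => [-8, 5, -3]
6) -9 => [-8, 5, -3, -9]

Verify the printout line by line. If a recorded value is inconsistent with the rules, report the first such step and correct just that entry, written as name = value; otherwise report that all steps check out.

step 3, top = 0

Recomputing the run from the initial state:
step 1: [0]
step 2: [0, -2]
step 3: [0]
step 4: [0, 5]
step 5: [0, 5, -3]
step 6: [0, 5, -3, -9]
The first disagreement with the printout is at step 3, where the value should be top = 0.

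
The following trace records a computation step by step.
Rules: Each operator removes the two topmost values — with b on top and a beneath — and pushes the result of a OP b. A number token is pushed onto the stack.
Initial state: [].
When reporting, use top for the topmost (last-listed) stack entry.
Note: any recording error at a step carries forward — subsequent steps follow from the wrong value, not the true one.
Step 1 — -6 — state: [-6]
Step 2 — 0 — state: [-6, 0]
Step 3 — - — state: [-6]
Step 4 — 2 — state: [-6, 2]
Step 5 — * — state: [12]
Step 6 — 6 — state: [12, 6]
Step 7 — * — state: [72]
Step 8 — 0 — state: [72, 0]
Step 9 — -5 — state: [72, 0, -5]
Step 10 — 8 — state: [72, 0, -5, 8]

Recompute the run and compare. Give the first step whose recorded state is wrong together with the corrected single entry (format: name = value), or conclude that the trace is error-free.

step 5, top = -12

Recomputing the run from the initial state:
step 1: [-6]
step 2: [-6, 0]
step 3: [-6]
step 4: [-6, 2]
step 5: [-12]
step 6: [-12, 6]
step 7: [-72]
step 8: [-72, 0]
step 9: [-72, 0, -5]
step 10: [-72, 0, -5, 8]
The first disagreement with the trace is at step 5, where the value should be top = -12.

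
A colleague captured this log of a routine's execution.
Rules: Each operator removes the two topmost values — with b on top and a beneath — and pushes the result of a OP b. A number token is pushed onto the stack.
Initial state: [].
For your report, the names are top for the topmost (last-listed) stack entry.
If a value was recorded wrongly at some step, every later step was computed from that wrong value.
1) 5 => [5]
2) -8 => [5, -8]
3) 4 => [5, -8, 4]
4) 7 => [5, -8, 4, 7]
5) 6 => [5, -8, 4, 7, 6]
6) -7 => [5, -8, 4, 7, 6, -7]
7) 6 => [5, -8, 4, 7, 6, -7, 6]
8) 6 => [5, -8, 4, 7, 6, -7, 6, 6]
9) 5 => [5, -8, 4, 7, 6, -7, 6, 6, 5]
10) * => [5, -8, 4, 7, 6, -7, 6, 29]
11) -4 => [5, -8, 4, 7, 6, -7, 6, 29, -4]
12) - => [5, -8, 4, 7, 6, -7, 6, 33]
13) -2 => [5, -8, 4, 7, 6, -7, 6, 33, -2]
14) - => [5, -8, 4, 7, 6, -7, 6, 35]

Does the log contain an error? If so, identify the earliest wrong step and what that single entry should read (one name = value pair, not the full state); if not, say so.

step 10, top = 30

Recomputing the run from the initial state:
step 1: [5]
step 2: [5, -8]
step 3: [5, -8, 4]
step 4: [5, -8, 4, 7]
step 5: [5, -8, 4, 7, 6]
step 6: [5, -8, 4, 7, 6, -7]
step 7: [5, -8, 4, 7, 6, -7, 6]
step 8: [5, -8, 4, 7, 6, -7, 6, 6]
step 9: [5, -8, 4, 7, 6, -7, 6, 6, 5]
step 10: [5, -8, 4, 7, 6, -7, 6, 30]
step 11: [5, -8, 4, 7, 6, -7, 6, 30, -4]
step 12: [5, -8, 4, 7, 6, -7, 6, 34]
step 13: [5, -8, 4, 7, 6, -7, 6, 34, -2]
step 14: [5, -8, 4, 7, 6, -7, 6, 36]
The first disagreement with the log is at step 10, where the value should be top = 30.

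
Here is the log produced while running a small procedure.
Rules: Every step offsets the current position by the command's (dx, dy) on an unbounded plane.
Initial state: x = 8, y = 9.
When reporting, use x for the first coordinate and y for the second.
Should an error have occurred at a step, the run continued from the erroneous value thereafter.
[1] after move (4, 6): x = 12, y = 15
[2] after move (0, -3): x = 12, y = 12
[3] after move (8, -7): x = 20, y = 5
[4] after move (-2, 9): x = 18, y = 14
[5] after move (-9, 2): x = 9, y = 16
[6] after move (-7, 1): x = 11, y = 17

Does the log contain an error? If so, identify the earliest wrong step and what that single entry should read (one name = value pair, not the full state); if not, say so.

step 6, x = 2

Recomputing the run from the initial state:
step 1: x = 12, y = 15
step 2: x = 12, y = 12
step 3: x = 20, y = 5
step 4: x = 18, y = 14
step 5: x = 9, y = 16
step 6: x = 2, y = 17
The first disagreement with the log is at step 6, where the value should be x = 2.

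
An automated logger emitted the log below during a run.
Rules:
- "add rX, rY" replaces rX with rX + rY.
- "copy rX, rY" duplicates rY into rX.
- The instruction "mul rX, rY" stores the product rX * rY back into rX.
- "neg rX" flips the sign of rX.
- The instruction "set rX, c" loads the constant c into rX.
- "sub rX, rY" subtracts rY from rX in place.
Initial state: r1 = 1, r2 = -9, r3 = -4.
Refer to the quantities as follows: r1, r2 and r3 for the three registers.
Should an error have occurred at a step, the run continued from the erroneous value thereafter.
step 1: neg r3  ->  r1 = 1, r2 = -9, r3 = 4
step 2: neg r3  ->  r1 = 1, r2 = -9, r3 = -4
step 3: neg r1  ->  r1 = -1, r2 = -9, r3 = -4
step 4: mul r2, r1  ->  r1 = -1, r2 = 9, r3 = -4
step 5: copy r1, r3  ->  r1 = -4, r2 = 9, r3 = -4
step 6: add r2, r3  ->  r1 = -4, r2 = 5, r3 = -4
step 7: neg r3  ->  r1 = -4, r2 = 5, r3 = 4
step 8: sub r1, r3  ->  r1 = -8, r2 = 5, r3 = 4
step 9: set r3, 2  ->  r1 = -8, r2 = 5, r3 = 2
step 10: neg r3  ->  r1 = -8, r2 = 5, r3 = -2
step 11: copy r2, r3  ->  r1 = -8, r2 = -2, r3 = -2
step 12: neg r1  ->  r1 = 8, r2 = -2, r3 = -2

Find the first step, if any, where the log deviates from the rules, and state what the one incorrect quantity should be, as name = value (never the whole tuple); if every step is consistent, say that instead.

no error

Recomputing the run from the initial state:
step 1: r1 = 1, r2 = -9, r3 = 4
step 2: r1 = 1, r2 = -9, r3 = -4
step 3: r1 = -1, r2 = -9, r3 = -4
step 4: r1 = -1, r2 = 9, r3 = -4
step 5: r1 = -4, r2 = 9, r3 = -4
step 6: r1 = -4, r2 = 5, r3 = -4
step 7: r1 = -4, r2 = 5, r3 = 4
step 8: r1 = -8, r2 = 5, r3 = 4
step 9: r1 = -8, r2 = 5, r3 = 2
step 10: r1 = -8, r2 = 5, r3 = -2
step 11: r1 = -8, r2 = -2, r3 = -2
step 12: r1 = 8, r2 = -2, r3 = -2
This matches the log at every step.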